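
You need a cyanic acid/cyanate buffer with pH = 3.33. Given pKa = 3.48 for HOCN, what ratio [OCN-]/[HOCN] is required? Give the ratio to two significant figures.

ratio = 0.71

pH = pKa + log(r) ⇒ log(r) = 3.33 − 3.48 = -0.15
r = [OCN-]/[HOCN] = 10^(-0.15) = 0.708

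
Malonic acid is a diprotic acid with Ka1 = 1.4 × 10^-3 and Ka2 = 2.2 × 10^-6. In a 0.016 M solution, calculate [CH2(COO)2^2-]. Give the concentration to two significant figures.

2.2 × 10^-6 M

First ionization gives [H+] ≈ [CH2(COOH)COO-] = 4.08 × 10^-3 M.
Second step: Ka2 = [H+][CH2(COO)2^2-]/[CH2(COOH)COO-] ≈ [CH2(COO)2^2-] (since [H+] ≈ [CH2(COOH)COO-]).
So [CH2(COO)2^2-] ≈ Ka2.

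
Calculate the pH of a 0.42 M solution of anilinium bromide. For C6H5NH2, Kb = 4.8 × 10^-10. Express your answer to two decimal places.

C6H5NH3+ is the conjugate acid of the weak base C6H5NH2.
Ka = Kw/Kb = 1.0×10^-14 / 4.8 × 10^-10 = 2.08 × 10^-5
From the ICE table, Ka = [H+]²/(0.42 − [H+]) = 2.08 × 10^-5.
Neglecting [H+] in the denominator: [H+] = √(2.08 × 10^-5 × 0.42) = 2.96 × 10^-3 M
Check: 0.7% ionized — well under 5%, approximation valid.
pH = −log[H+] = −log(2.96 × 10^-3) = 2.53

pH = 2.53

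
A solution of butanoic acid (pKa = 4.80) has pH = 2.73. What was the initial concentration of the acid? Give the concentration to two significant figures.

[H+] = 10^(-2.73) = 1.86 × 10^-3 M = x
Ka = 10^(−4.80) = 1.58 × 10^-5
Ka = x²/(C₀ − x) ⇒ C₀ = x + x²/Ka
C₀ = 1.86 × 10^-3 + (1.86 × 10^-3)²/(1.58 × 10^-5) = 2.21 × 10^-1 M

C₀ = 2.2 × 10^-1 M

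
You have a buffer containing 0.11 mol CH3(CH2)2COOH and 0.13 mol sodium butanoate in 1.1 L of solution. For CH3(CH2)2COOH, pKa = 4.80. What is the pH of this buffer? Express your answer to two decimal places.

Henderson–Hasselbalch: pH = pKa + log([CH3(CH2)2COO-]/[CH3(CH2)2COOH]) = 4.80 + log(0.13/0.11)
pH = 4.80 + (+0.073) = 4.87

pH = 4.87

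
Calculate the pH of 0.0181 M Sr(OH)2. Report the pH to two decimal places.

Sr(OH)2 is a strong base (each formula unit releases 2 OH-); [OH-] = 0.0362 M.
pOH = -log(0.0362) = 1.44
pH = 14.00 - 1.44 = 12.56

pH = 12.56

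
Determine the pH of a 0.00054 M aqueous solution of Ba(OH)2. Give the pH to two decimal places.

pH = 11.03

Ba(OH)2 is a strong base (each formula unit releases 2 OH-); [OH-] = 0.00108 M.
pOH = -log(0.00108) = 2.97
pH = 14.00 - 2.97 = 11.03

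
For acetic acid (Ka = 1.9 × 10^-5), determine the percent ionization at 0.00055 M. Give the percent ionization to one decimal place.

16.9%

CH3COOH ⇌ CH3COO- + H+; let x = [H+] at equilibrium.
Solve x² + 1.9e-05x − 1.05e-08 = 0 → x = 9.32 × 10^-5 M
Fraction ionized = 9.32 × 10^-5 / 0.00055 = 0.1695 → 16.9%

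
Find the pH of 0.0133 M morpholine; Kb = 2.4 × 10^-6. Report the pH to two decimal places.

C4H8ONH + H2O ⇌ C4H8ONH2+ + OH-
Let x = [OH-] at equilibrium. Kb = x²/(0.0133 − x).
Neglecting x in the denominator: x = √(2.4 × 10^-6 × 0.0133) = 1.79 × 10^-4 M
pOH = −log(1.79 × 10^-4) = 3.75; pH = 14.00 − 3.75 = 10.25

pH = 10.25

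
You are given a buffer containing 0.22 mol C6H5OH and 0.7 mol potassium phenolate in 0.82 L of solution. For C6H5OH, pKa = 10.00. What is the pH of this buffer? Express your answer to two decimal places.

Using pH = pKa + log([base]/[acid]) with [base]/[acid] = 0.7/0.22:
pH = 10.00 + (+0.503) = 10.50

pH = 10.50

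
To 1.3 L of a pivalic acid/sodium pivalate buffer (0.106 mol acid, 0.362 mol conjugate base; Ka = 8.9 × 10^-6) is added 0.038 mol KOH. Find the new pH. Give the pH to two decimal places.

After neutralization: n((CH3)3CCOOH) = 0.068 mol, n((CH3)3CCOO-) = 0.4 mol.
pKa = −log(8.9 × 10^-6) = 5.051
pH = pKa + log(n_(CH3)3CCOO-/n_(CH3)3CCOOH) = 5.051 + log(0.4/0.068) = 5.051 + (+0.770)

pH = 5.82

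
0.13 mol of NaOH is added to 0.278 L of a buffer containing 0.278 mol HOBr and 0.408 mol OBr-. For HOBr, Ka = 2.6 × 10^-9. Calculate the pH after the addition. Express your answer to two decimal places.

After neutralization: n(HOBr) = 0.148 mol, n(OBr-) = 0.538 mol.
pKa = −log(2.6 × 10^-9) = 8.585
pH = pKa + log([A⁻]/[HA]) = 8.585 + log(0.538/0.148) = 8.585 +0.561

pH = 9.15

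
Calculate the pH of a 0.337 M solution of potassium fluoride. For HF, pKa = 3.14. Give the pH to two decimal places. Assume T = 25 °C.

pH = 8.33

F- is the conjugate base of the weak acid HF.
Ka = 10^(−3.14) = 7.24 × 10^-4
Kb = Kw/Ka = 1.0×10^-14 / 7.24 × 10^-4 = 1.38 × 10^-11
From the ICE table, Kb = [OH-]²/(0.337 − [OH-]) = 1.38 × 10^-11.
Assume [OH-] ≪ 0.337: [OH-] ≈ √(1.38 × 10^-11 × 0.337) = 2.16 × 10^-6 M
([OH-]/C₀ = 0.00064% < 5%, so the approximation holds.)
pOH = −log(2.16 × 10^-6) = 5.67; pH = 14.00 − 5.67 = 8.33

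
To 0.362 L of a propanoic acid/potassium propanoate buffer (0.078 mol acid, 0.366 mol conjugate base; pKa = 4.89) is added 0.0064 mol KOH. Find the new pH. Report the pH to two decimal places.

OH- converts CH3CH2COOH to CH3CH2COO-: CH3CH2COOH → 0.0716 mol, CH3CH2COO- → 0.372 mol.
Henderson–Hasselbalch with mole ratio 0.372/0.0716: pH = 4.89 + (+0.716)

pH = 5.61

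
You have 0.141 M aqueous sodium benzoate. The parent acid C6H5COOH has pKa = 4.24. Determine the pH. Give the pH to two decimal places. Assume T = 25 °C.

pH = 8.69

C6H5COO- is the conjugate base of the weak acid C6H5COOH.
Ka = 10^(−4.24) = 5.75 × 10^-5
Kb = Kw/Ka = 1.0×10^-14 / 5.75 × 10^-5 = 1.74 × 10^-10
From the ICE table, Kb = x²/(0.141 − x) = 1.74 × 10^-10.
Assume x ≪ 0.141: x ≈ √(1.74 × 10^-10 × 0.141) = 4.95 × 10^-6 M
pOH = 5.31, so pH = 14.00 − pOH = 8.69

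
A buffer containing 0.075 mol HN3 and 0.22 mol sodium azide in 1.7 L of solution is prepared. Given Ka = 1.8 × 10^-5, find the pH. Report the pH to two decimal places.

pKa = −log(1.8 × 10^-5) = 4.745
pH = pKa + log([A⁻]/[HA]) = 4.745 + log(0.22/0.075)
pH = 4.745 + (+0.467) = 5.21

pH = 5.21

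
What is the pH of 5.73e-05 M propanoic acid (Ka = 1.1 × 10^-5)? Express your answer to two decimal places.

pH = 4.69

CH3CH2COOH ⇌ CH3CH2COO- + H+
From the ICE table, Ka = [H+]²/(5.73e-05 − [H+]) = 1.1 × 10^-5.
Here C₀/Ka ≈ 5.21, so the small-[H+] approximation fails. Use the quadratic:
[H+] = [−1.1e-05 + √(1.1e-05² + 2.52e-09)]/2 = 2.02 × 10^-5 M
pH = −log(2.02 × 10^-5) = 4.69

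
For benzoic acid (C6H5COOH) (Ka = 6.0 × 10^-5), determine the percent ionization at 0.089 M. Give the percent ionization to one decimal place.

C6H5COOH ⇌ C6H5COO- + H+; let x = [H+] at equilibrium.
x ≈ √(Ka·C₀) = √(6.0 × 10^-5 × 0.089) = 2.31 × 10^-3 M
Fraction ionized = 2.31 × 10^-3 / 0.089 = 0.0260 → 2.6%

2.6%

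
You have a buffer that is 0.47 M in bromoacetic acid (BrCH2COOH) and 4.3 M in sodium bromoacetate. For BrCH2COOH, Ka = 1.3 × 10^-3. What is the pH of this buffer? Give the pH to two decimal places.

pH = 3.85

pKa = −log(1.3 × 10^-3) = 2.886
Henderson–Hasselbalch: pH = pKa + log([BrCH2COO-]/[BrCH2COOH]) = 2.886 + log(4.3/0.47)
pH = 2.886 + (+0.961) = 3.85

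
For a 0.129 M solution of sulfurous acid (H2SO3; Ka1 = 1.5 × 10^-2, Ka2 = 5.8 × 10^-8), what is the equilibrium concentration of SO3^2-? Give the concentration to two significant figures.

5.8 × 10^-8 M

First ionization gives [H+] ≈ [HSO3-] = 3.71 × 10^-2 M.
Second step: Ka2 = [H+][SO3^2-]/[HSO3-] ≈ [SO3^2-] (since [H+] ≈ [HSO3-]).
So [SO3^2-] ≈ Ka2.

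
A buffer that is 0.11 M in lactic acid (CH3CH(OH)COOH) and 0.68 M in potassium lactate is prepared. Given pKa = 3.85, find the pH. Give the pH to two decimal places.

pH = pKa + log([A⁻]/[HA]) = 3.85 + log(0.68/0.11)
pH = 3.85 + (+0.791) = 4.64

pH = 4.64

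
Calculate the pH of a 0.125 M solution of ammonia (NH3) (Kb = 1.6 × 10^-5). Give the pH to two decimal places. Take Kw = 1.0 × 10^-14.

NH3 + H2O ⇌ NH4+ + OH-
Kb = [OH-]²/(0.125 − [OH-]) = 1.6 × 10^-5
Since Kb ≪ C₀, [OH-] ≈ √(Kb·C₀) = 1.41 × 10^-3 M.
pOH = −log(1.41 × 10^-3) = 2.85; pH = 14.00 − 2.85 = 11.15

pH = 11.15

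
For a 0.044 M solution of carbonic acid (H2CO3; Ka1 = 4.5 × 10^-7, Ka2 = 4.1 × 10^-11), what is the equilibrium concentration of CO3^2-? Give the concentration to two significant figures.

4.1 × 10^-11 M

First ionization gives [H+] ≈ [HCO3-] = 1.41 × 10^-4 M.
Second step: Ka2 = [H+][CO3^2-]/[HCO3-] ≈ [CO3^2-] (since [H+] ≈ [HCO3-]).
So [CO3^2-] ≈ Ka2.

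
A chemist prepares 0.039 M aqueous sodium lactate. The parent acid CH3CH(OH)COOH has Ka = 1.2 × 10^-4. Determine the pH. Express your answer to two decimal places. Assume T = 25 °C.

pH = 8.26

CH3CH(OH)COO- is the conjugate base of the weak acid CH3CH(OH)COOH.
Kb = Kw/Ka = 1.0×10^-14 / 1.2 × 10^-4 = 8.33 × 10^-11
Kb = x²/(0.039 − x) = 8.33 × 10^-11
Neglecting x in the denominator: x = √(8.33 × 10^-11 × 0.039) = 1.80 × 10^-6 M
pOH = 5.74, so pH = 14.00 − pOH = 8.26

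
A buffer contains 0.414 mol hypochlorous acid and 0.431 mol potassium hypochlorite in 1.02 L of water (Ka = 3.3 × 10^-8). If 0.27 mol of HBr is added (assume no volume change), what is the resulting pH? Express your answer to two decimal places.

After neutralization: n(HOCl) = 0.684 mol, n(OCl-) = 0.161 mol.
pKa = −log(3.3 × 10^-8) = 7.481
pH = pKa + log(n_OCl-/n_HOCl) = 7.481 + log(0.161/0.684) = 7.481 + (-0.628)

pH = 6.85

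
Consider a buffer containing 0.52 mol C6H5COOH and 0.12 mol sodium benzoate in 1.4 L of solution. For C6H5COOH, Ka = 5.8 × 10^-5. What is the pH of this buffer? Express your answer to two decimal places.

pH = 3.60

pKa = −log(5.8 × 10^-5) = 4.237
Henderson–Hasselbalch: pH = pKa + log([C6H5COO-]/[C6H5COOH]) = 4.237 + log(0.12/0.52)
pH = 4.237 + (-0.637) = 3.60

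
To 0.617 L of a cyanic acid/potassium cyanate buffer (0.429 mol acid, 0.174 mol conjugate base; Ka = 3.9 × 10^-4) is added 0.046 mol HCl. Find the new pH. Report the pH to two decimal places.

pH = 2.84

Added H+ converts OCN- to HOCN: HOCN → 0.475 mol, OCN- → 0.128 mol.
pKa = −log(3.9 × 10^-4) = 3.409
pH = pKa + log([A⁻]/[HA]) = 3.409 + log(0.128/0.475) = 3.409 -0.569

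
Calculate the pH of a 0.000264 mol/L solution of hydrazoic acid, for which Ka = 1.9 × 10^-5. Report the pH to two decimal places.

pH = 4.21

HN3 ⇌ N3- + H+
From the ICE table, Ka = x²/(0.000264 − x) = 1.9 × 10^-5.
x is not negligible relative to C₀; solve x² + 1.9e-05·x − 5.02e-09 = 0.
x = [−1.9e-05 + √(1.9e-05² + 2.01e-08)]/2 = 6.20 × 10^-5 M
pH = −log[H+] = −log(6.20 × 10^-5) = 4.21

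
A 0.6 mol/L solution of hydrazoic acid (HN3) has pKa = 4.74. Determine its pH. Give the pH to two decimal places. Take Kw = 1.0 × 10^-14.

HN3 ⇌ N3- + H+
Ka = 10^(−4.74) = 1.82 × 10^-5
Let x = [H+] at equilibrium. Ka = x²/(0.6 − x).
Since Ka ≪ C₀, x ≈ √(Ka·C₀) = 3.30 × 10^-3 M.
Check: 0.55% ionized — well under 5%, approximation valid.
pH = −log(3.30 × 10^-3) = 2.48

pH = 2.48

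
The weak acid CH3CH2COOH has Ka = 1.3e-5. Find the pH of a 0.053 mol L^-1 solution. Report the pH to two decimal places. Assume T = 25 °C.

CH3CH2COOH ⇌ CH3CH2COO- + H+
Ka = [H+]²/(0.053 − [H+]) = 1.3 × 10^-5
Neglecting [H+] in the denominator: [H+] = √(1.3 × 10^-5 × 0.053) = 8.30 × 10^-4 M
Check: 1.6% ionized — well under 5%, approximation valid.
pH = −log(8.30 × 10^-4) = 3.08

pH = 3.08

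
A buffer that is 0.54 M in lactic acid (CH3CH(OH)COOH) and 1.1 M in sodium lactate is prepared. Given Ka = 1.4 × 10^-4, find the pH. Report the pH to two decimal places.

pH = 4.16

pKa = −log(1.4 × 10^-4) = 3.854
Using pH = pKa + log([base]/[acid]) with [base]/[acid] = 1.1/0.54:
pH = 3.854 + (+0.309) = 4.16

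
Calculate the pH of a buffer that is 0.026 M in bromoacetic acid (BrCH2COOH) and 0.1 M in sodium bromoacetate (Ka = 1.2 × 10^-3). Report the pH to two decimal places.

pKa = −log(1.2 × 10^-3) = 2.921
pH = pKa + log([A⁻]/[HA]) = 2.921 + log(0.1/0.026)
pH = 2.921 + (+0.585) = 3.51

pH = 3.51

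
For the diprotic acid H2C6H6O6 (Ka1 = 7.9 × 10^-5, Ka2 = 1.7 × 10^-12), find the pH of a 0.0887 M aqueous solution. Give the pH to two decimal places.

Ka1 ≫ Ka2, so treat the first dissociation as the only significant source of H+.
Ka1 = x²/(0.0887 − x) = 7.9 × 10^-5
x ≈ √(7.9 × 10^-5 × 0.0887) = 2.65 × 10^-3 M
pH = −log(2.65 × 10^-3) = 2.58

pH = 2.58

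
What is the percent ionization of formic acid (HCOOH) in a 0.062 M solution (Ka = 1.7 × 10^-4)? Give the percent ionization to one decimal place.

5.1%

HCOOH ⇌ HCOO- + H+; let x = [H+] at equilibrium.
Solve x² + 0.00017x − 1.05e-05 = 0 → x = 3.16 × 10^-3 M
Fraction ionized = 3.16 × 10^-3 / 0.062 = 0.0510 → 5.1%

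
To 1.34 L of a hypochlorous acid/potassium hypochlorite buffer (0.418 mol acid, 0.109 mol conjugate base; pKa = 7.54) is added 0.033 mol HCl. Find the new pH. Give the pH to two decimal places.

pH = 6.77

After neutralization: n(HOCl) = 0.451 mol, n(OCl-) = 0.076 mol.
pH = pKa + log([A⁻]/[HA]) = 7.54 + log(0.076/0.451) = 7.54 -0.773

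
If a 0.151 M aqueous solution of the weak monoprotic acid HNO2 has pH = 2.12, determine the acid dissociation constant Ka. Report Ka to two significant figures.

Ka = 4.0 × 10^-4

[H+] = 10^(-2.12) = 7.59 × 10^-3 M
At equilibrium [HA] = 0.151 − 7.59 × 10^-3 = 1.43 × 10^-1 M
Ka = [H+][A-]/[HA] = (7.59 × 10^-3)² / 1.43 × 10^-1 = 4.0 × 10^-4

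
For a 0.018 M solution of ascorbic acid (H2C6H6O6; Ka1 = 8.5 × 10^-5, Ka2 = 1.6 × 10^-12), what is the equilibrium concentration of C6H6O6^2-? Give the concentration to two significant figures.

1.6 × 10^-12 M

First ionization gives [H+] ≈ [HC6H6O6-] = 1.20 × 10^-3 M.
Second step: Ka2 = [H+][C6H6O6^2-]/[HC6H6O6-] ≈ [C6H6O6^2-] (since [H+] ≈ [HC6H6O6-]).
So [C6H6O6^2-] ≈ Ka2.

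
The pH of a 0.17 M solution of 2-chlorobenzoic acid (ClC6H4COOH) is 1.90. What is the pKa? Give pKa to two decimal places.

[H+] = 10^(-1.90) = 1.26 × 10^-2 M
At equilibrium [HA] = 0.17 − 1.26 × 10^-2 = 1.57 × 10^-1 M
Ka = [H+][A-]/[HA] = (1.26 × 10^-2)² / 1.57 × 10^-1 = 1.01 × 10^-3
pKa = -log(1.01 × 10^-3) = 3.00

pKa = 3.00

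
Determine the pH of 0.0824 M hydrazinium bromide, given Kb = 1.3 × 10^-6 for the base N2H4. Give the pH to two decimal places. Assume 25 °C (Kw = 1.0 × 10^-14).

N2H5+ is the conjugate acid of the weak base N2H4.
Ka = Kw/Kb = 1.0×10^-14 / 1.3 × 10^-6 = 7.69 × 10^-9
Ka = x²/(0.0824 − x) = 7.69 × 10^-9
Assume x ≪ 0.0824: x ≈ √(7.69 × 10^-9 × 0.0824) = 2.52 × 10^-5 M
(x/C₀ = 0.031% < 5%, so the approximation holds.)
pH = −log[H+] = −log(2.52 × 10^-5) = 4.60

pH = 4.60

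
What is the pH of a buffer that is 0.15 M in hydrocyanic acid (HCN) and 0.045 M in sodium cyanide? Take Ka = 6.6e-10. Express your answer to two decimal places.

pKa = −log(6.6 × 10^-10) = 9.180
Using pH = pKa + log([base]/[acid]) with [base]/[acid] = 0.045/0.15:
pH = 9.180 + (-0.523) = 8.66

pH = 8.66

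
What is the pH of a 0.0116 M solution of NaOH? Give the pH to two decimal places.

pH = 12.06

NaOH is a strong base; [OH-] = 0.0116 M.
pOH = -log(0.0116) = 1.94
pH = 14.00 - 1.94 = 12.06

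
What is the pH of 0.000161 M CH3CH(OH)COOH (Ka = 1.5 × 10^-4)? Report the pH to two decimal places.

pH = 4.01

CH3CH(OH)COOH ⇌ CH3CH(OH)COO- + H+
Ka = [H+]²/(0.000161 − [H+]) = 1.5 × 10^-4
[H+] is not negligible relative to C₀; solve [H+]² + 0.00015·[H+] − 2.41e-08 = 0.
[H+] = [−0.00015 + √(0.00015² + 9.66e-08)]/2 = 9.76 × 10^-5 M
pH = −log[H+] = −log(9.76 × 10^-5) = 4.01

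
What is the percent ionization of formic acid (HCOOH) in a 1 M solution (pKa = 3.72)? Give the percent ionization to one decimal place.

1.4%

HCOOH ⇌ HCOO- + H+; let x = [H+] at equilibrium.
Ka = 10^(−3.72) = 1.91 × 10^-4
x ≈ √(Ka·C₀) = √(1.91 × 10^-4 × 1) = 1.38 × 10^-2 M
Fraction ionized = 1.38 × 10^-2 / 1 = 0.0138 → 1.4%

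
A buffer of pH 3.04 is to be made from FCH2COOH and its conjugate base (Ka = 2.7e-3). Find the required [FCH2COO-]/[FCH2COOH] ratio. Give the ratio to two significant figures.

ratio = 3.0

pKa = -log(2.7 × 10^-3) = 2.569
pH = pKa + log(r) ⇒ log(r) = 3.04 − 2.569 = +0.471
r = [FCH2COO-]/[FCH2COOH] = 10^(+0.471) = 2.96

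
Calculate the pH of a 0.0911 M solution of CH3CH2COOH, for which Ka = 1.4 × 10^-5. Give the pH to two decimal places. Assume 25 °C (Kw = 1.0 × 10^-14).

CH3CH2COOH ⇌ CH3CH2COO- + H+
From the ICE table, Ka = [H+]²/(0.0911 − [H+]) = 1.4 × 10^-5.
Neglecting [H+] in the denominator: [H+] = √(1.4 × 10^-5 × 0.0911) = 1.13 × 10^-3 M
([H+]/C₀ = 1.2% < 5%, so the approximation holds.)
pH = −log[H+] = −log(1.13 × 10^-3) = 2.95

pH = 2.95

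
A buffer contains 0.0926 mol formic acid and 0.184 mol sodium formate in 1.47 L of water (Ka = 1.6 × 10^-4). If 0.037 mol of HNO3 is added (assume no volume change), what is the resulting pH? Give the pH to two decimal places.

pH = 3.85

Added H+ converts HCOO- to HCOOH: HCOOH → 0.13 mol, HCOO- → 0.147 mol.
pKa = −log(1.6 × 10^-4) = 3.796
pH = pKa + log(n_HCOO-/n_HCOOH) = 3.796 + log(0.147/0.13) = 3.796 + (+0.053)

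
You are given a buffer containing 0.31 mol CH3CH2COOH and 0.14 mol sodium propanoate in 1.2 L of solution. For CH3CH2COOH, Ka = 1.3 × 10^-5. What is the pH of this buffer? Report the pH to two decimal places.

pKa = −log(1.3 × 10^-5) = 4.886
Using pH = pKa + log([base]/[acid]) with [base]/[acid] = 0.14/0.31:
pH = 4.886 + (-0.345) = 4.54

pH = 4.54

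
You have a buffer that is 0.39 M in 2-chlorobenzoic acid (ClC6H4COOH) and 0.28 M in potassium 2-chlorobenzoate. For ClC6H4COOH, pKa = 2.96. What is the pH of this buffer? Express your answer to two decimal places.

pH = pKa + log([A⁻]/[HA]) = 2.96 + log(0.28/0.39)
pH = 2.96 + (-0.144) = 2.82

pH = 2.82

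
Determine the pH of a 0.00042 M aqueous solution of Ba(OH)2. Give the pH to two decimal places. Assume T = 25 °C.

Ba(OH)2 is a strong base (each formula unit releases 2 OH-); [OH-] = 0.00084 M.
pOH = -log(0.00084) = 3.08
pH = 14.00 - 3.08 = 10.92

pH = 10.92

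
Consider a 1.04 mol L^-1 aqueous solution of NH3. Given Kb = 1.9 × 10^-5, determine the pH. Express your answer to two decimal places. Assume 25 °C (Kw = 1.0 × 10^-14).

NH3 + H2O ⇌ NH4+ + OH-
Kb = [OH-]²/(1.04 − [OH-]) = 1.9 × 10^-5
Assume [OH-] ≪ 1.04: [OH-] ≈ √(1.9 × 10^-5 × 1.04) = 4.45 × 10^-3 M
pOH = 2.35, so pH = 14.00 − pOH = 11.65

pH = 11.65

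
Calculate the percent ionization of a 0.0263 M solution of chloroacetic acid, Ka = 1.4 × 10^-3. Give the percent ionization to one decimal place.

ClCH2COOH ⇌ ClCH2COO- + H+; let x = [H+] at equilibrium.
Solve x² + 0.0014x − 3.68e-05 = 0 → x = 5.41 × 10^-3 M
% ionization = x/C₀ × 100% = 5.41 × 10^-3/0.0263 × 100% = 20.6%

20.6%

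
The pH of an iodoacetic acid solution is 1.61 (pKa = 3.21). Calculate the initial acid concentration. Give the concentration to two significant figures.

[H+] = 10^(-1.61) = 2.45 × 10^-2 M = x
Ka = 10^(−3.21) = 6.17 × 10^-4
Ka = x²/(C₀ − x) ⇒ C₀ = x + x²/Ka
C₀ = 2.45 × 10^-2 + (2.45 × 10^-2)²/(6.17 × 10^-4) = 9.97 × 10^-1 M

C₀ = 1.0 M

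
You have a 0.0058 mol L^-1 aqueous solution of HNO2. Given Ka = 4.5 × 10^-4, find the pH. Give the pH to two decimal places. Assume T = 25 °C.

HNO2 ⇌ NO2- + H+
Ka = [H+]²/(0.0058 − [H+]) = 4.5 × 10^-4
[H+] is not negligible relative to C₀; solve [H+]² + 0.00045·[H+] − 2.61e-06 = 0.
[H+] = (−Ka + √(Ka² + 4·Ka·C₀))/2 = 1.41 × 10^-3 M
pH = −log(1.41 × 10^-3) = 2.85

pH = 2.85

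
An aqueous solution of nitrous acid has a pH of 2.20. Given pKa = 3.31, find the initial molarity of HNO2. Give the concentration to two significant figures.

[H+] = 10^(-2.20) = 6.31 × 10^-3 M = x
Ka = 10^(−3.31) = 4.90 × 10^-4
Ka = x²/(C₀ − x) ⇒ C₀ = x + x²/Ka
C₀ = 6.31 × 10^-3 + (6.31 × 10^-3)²/(4.90 × 10^-4) = 8.76 × 10^-2 M

C₀ = 8.8 × 10^-2 M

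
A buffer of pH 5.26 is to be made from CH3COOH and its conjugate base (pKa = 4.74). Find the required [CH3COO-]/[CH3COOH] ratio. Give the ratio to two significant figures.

ratio = 3.3

pH = pKa + log(r) ⇒ log(r) = 5.26 − 4.74 = +0.52
r = [CH3COO-]/[CH3COOH] = 10^(+0.52) = 3.31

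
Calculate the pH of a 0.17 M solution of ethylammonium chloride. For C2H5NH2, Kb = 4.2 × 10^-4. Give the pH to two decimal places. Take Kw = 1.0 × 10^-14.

C2H5NH3+ is the conjugate acid of the weak base C2H5NH2.
Ka = Kw/Kb = 1.0×10^-14 / 4.2 × 10^-4 = 2.38 × 10^-11
From the ICE table, Ka = [H+]²/(0.17 − [H+]) = 2.38 × 10^-11.
Assume [H+] ≪ 0.17: [H+] ≈ √(2.38 × 10^-11 × 0.17) = 2.01 × 10^-6 M
Check: 0.0012% ionized — well under 5%, approximation valid.
pH = −log(2.01 × 10^-6) = 5.70

pH = 5.70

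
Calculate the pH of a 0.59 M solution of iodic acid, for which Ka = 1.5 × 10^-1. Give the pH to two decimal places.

pH = 0.63

HIO3 ⇌ IO3- + H+
From the ICE table, Ka = [H+]²/(0.59 − [H+]) = 1.5 × 10^-1.
[H+] is not negligible relative to C₀; solve [H+]² + 0.15·[H+] − 0.0885 = 0.
[H+] = (−Ka + √(Ka² + 4·Ka·C₀))/2 = 2.32 × 10^-1 M
pH = −log(2.32 × 10^-1) = 0.63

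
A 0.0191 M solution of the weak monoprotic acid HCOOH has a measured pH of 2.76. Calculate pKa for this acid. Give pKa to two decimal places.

[H+] = 10^(-2.76) = 1.74 × 10^-3 M
At equilibrium [HA] = 0.0191 − 1.74 × 10^-3 = 1.74 × 10^-2 M
Ka = [H+][A-]/[HA] = (1.74 × 10^-3)² / 1.74 × 10^-2 = 1.74 × 10^-4
pKa = -log(1.74 × 10^-4) = 3.76

pKa = 3.76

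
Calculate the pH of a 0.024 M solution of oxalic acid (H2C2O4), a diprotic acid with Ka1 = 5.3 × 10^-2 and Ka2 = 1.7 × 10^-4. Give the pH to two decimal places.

pH = 1.75

Ka1 ≫ Ka2, so treat the first dissociation as the only significant source of H+.
Ka1 = x²/(0.024 − x) = 5.3 × 10^-2
Solving the quadratic: x = (−Ka1 + √(Ka1² + 4·Ka1·C₀))/2 = 1.79 × 10^-2 M
pH = −log(1.79 × 10^-2) = 1.75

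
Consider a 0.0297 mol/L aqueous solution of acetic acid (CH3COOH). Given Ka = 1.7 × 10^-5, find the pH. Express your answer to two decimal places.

CH3COOH ⇌ CH3COO- + H+
From the ICE table, Ka = [H+]²/(0.0297 − [H+]) = 1.7 × 10^-5.
Neglecting [H+] in the denominator: [H+] = √(1.7 × 10^-5 × 0.0297) = 7.11 × 10^-4 M
Check: 2.4% ionized — well under 5%, approximation valid.
pH = −log(7.11 × 10^-4) = 3.15

pH = 3.15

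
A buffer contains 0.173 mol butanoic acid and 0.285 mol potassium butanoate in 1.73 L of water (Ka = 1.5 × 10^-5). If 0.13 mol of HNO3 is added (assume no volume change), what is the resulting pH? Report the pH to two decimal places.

Added H+ converts CH3(CH2)2COO- to CH3(CH2)2COOH: CH3(CH2)2COOH → 0.303 mol, CH3(CH2)2COO- → 0.155 mol.
pKa = −log(1.5 × 10^-5) = 4.824
pH = pKa + log([A⁻]/[HA]) = 4.824 + log(0.155/0.303) = 4.824 -0.291

pH = 4.53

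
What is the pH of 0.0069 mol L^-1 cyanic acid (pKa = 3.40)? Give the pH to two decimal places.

pH = 2.83

HOCN ⇌ OCN- + H+
Ka = 10^(−3.40) = 3.98 × 10^-4
Let x = [H+] at equilibrium. Ka = x²/(0.0069 − x).
The 5% rule fails; solving x² + Ka·x − Ka·C₀ = 0 exactly:
x = [−0.000398 + √(0.000398² + 1.1e-05)]/2 = 1.47 × 10^-3 M
pH = −log(1.47 × 10^-3) = 2.83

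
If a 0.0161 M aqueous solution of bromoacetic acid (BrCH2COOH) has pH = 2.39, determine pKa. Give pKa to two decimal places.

pKa = 2.86

[H+] = 10^(-2.39) = 4.07 × 10^-3 M
At equilibrium [HA] = 0.0161 − 4.07 × 10^-3 = 1.20 × 10^-2 M
Ka = [H+][A-]/[HA] = (4.07 × 10^-3)² / 1.20 × 10^-2 = 1.38 × 10^-3
pKa = -log(1.38 × 10^-3) = 2.86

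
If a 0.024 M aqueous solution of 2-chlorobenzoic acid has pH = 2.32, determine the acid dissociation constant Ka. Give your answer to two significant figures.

[H+] = 10^(-2.32) = 4.79 × 10^-3 M
At equilibrium [HA] = 0.024 − 4.79 × 10^-3 = 1.92 × 10^-2 M
Ka = [H+][A-]/[HA] = (4.79 × 10^-3)² / 1.92 × 10^-2 = 1.2 × 10^-3

Ka = 1.2 × 10^-3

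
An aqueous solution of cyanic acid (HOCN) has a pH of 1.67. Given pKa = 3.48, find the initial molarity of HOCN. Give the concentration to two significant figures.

[H+] = 10^(-1.67) = 2.14 × 10^-2 M = x
Ka = 10^(−3.48) = 3.31 × 10^-4
Ka = x²/(C₀ − x) ⇒ C₀ = x + x²/Ka
C₀ = 2.14 × 10^-2 + (2.14 × 10^-2)²/(3.31 × 10^-4) = 1.40 M

C₀ = 1.4 M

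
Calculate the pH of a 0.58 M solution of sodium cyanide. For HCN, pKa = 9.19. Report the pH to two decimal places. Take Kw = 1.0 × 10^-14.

CN- is the conjugate base of the weak acid HCN.
Ka = 10^(−9.19) = 6.46 × 10^-10
Kb = Kw/Ka = 1.0×10^-14 / 6.46 × 10^-10 = 1.55 × 10^-5
From the ICE table, Kb = [OH-]²/(0.58 − [OH-]) = 1.55 × 10^-5.
Since Kb ≪ C₀, [OH-] ≈ √(Kb·C₀) = 3.00 × 10^-3 M.
Check: 0.52% ionized — well under 5%, approximation valid.
pOH = 2.52, so pH = 14.00 − pOH = 11.48

pH = 11.48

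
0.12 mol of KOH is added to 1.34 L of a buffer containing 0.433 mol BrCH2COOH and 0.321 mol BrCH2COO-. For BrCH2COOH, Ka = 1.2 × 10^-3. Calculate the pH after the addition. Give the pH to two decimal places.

pH = 3.07

OH- converts BrCH2COOH to BrCH2COO-: BrCH2COOH → 0.313 mol, BrCH2COO- → 0.441 mol.
pKa = −log(1.2 × 10^-3) = 2.921
pH = pKa + log([A⁻]/[HA]) = 2.921 + log(0.441/0.313) = 2.921 +0.149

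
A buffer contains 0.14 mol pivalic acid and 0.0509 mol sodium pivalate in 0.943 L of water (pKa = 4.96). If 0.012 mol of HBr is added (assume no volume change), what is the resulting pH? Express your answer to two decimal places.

pH = 4.37

After neutralization: n((CH3)3CCOOH) = 0.152 mol, n((CH3)3CCOO-) = 0.0389 mol.
pH = pKa + log(n_(CH3)3CCOO-/n_(CH3)3CCOOH) = 4.96 + log(0.0389/0.152) = 4.96 + (-0.592)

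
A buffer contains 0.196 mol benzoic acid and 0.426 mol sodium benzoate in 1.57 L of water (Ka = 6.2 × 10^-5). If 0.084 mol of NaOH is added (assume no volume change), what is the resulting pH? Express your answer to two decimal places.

pH = 4.87

OH- converts C6H5COOH to C6H5COO-: C6H5COOH → 0.112 mol, C6H5COO- → 0.51 mol.
pKa = −log(6.2 × 10^-5) = 4.208
pH = pKa + log([A⁻]/[HA]) = 4.208 + log(0.51/0.112) = 4.208 +0.658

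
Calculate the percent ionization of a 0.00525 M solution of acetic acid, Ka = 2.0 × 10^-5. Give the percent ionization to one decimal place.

6.0%

CH3COOH ⇌ CH3COO- + H+; let x = [H+] at equilibrium.
Solve x² + 2e-05x − 1.05e-07 = 0 → x = 3.14 × 10^-4 M
% ionization = x/C₀ × 100% = 3.14 × 10^-4/0.00525 × 100% = 6.0%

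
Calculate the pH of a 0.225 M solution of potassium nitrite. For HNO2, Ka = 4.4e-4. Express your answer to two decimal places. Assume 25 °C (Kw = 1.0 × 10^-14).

NO2- is the conjugate base of the weak acid HNO2.
Kb = Kw/Ka = 1.0×10^-14 / 4.4 × 10^-4 = 2.27 × 10^-11
From the ICE table, Kb = x²/(0.225 − x) = 2.27 × 10^-11.
Assume x ≪ 0.225: x ≈ √(2.27 × 10^-11 × 0.225) = 2.26 × 10^-6 M
(x/C₀ = 0.001% < 5%, so the approximation holds.)
pOH = 5.65, so pH = 14.00 − pOH = 8.35

pH = 8.35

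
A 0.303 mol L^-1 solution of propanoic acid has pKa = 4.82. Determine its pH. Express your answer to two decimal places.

CH3CH2COOH ⇌ CH3CH2COO- + H+
Ka = 10^(−4.82) = 1.51 × 10^-5
From the ICE table, Ka = x²/(0.303 − x) = 1.51 × 10^-5.
Assume x ≪ 0.303: x ≈ √(1.51 × 10^-5 × 0.303) = 2.14 × 10^-3 M
pH = −log[H+] = −log(2.14 × 10^-3) = 2.67

pH = 2.67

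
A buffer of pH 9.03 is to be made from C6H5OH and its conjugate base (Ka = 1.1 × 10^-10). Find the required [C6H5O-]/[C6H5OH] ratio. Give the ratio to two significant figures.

ratio = 0.12

pKa = -log(1.1 × 10^-10) = 9.959
pH = pKa + log(r) ⇒ log(r) = 9.03 − 9.959 = -0.929
r = [C6H5O-]/[C6H5OH] = 10^(-0.929) = 0.118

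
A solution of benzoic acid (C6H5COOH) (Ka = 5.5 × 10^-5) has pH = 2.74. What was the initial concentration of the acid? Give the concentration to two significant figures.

[H+] = 10^(-2.74) = 1.82 × 10^-3 M = x
Ka = x²/(C₀ − x) ⇒ C₀ = x + x²/Ka
C₀ = 1.82 × 10^-3 + (1.82 × 10^-3)²/(5.5 × 10^-5) = 6.20 × 10^-2 M

C₀ = 6.2 × 10^-2 M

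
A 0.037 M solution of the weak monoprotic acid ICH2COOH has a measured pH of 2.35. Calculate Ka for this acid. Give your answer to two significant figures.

Ka = 6.1 × 10^-4

[H+] = 10^(-2.35) = 4.47 × 10^-3 M
At equilibrium [HA] = 0.037 − 4.47 × 10^-3 = 3.25 × 10^-2 M
Ka = [H+][A-]/[HA] = (4.47 × 10^-3)² / 3.25 × 10^-2 = 6.1 × 10^-4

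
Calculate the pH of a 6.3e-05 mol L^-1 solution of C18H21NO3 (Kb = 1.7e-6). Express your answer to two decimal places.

pH = 8.98

C18H21NO3 + H2O ⇌ C18H22NO3+ + OH-
Kb = [OH-]²/(6.3e-05 − [OH-]) = 1.7 × 10^-6
Here C₀/Kb ≈ 37.1, so the small-[OH-] approximation fails. Use the quadratic:
[OH-] = (−Kb + √(Kb² + 4·Kb·C₀))/2 = 9.53 × 10^-6 M
pOH = 5.02, so pH = 14.00 − pOH = 8.98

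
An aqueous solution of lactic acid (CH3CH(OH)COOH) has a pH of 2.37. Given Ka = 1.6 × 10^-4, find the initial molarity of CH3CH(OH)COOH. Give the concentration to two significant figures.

[H+] = 10^(-2.37) = 4.27 × 10^-3 M = x
Ka = x²/(C₀ − x) ⇒ C₀ = x + x²/Ka
C₀ = 4.27 × 10^-3 + (4.27 × 10^-3)²/(1.6 × 10^-4) = 1.18 × 10^-1 M

C₀ = 1.2 × 10^-1 M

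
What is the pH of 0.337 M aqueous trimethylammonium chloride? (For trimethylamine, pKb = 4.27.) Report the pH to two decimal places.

pH = 5.10

(CH3)3NH+ is the conjugate acid of the weak base (CH3)3N.
Kb = 10^(−4.27) = 5.37 × 10^-5
Ka = Kw/Kb = 1.0×10^-14 / 5.37 × 10^-5 = 1.86 × 10^-10
From the ICE table, Ka = [H+]²/(0.337 − [H+]) = 1.86 × 10^-10.
Since Ka ≪ C₀, [H+] ≈ √(Ka·C₀) = 7.92 × 10^-6 M.
Check: 0.0023% ionized — well under 5%, approximation valid.
pH = −log[H+] = −log(7.92 × 10^-6) = 5.10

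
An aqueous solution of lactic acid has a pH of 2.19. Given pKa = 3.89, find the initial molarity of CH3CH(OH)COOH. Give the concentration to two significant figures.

C₀ = 3.3 × 10^-1 M

[H+] = 10^(-2.19) = 6.46 × 10^-3 M = x
Ka = 10^(−3.89) = 1.29 × 10^-4
Ka = x²/(C₀ − x) ⇒ C₀ = x + x²/Ka
C₀ = 6.46 × 10^-3 + (6.46 × 10^-3)²/(1.29 × 10^-4) = 3.30 × 10^-1 M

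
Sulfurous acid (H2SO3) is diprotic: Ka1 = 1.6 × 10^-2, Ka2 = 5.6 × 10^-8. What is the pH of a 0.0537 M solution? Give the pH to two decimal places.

Since Ka1 ≫ Ka2, the first ionization dominates [H+].
Ka1 = x²/(0.0537 − x) = 1.6 × 10^-2
Solving the quadratic: x = (−Ka1 + √(Ka1² + 4·Ka1·C₀))/2 = 2.24 × 10^-2 M
pH = −log(2.24 × 10^-2) = 1.65

pH = 1.65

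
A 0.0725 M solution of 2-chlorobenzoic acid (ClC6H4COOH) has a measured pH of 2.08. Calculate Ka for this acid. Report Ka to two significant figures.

Ka = 1.1 × 10^-3

[H+] = 10^(-2.08) = 8.32 × 10^-3 M
At equilibrium [HA] = 0.0725 − 8.32 × 10^-3 = 6.42 × 10^-2 M
Ka = [H+][A-]/[HA] = (8.32 × 10^-3)² / 6.42 × 10^-2 = 1.1 × 10^-3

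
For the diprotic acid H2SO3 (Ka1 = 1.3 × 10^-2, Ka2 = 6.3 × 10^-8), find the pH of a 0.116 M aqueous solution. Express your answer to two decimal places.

pH = 1.48

Since Ka1 ≫ Ka2, the first ionization dominates [H+].
Ka1 = x²/(0.116 − x) = 1.3 × 10^-2
Solving the quadratic: x = (−Ka1 + √(Ka1² + 4·Ka1·C₀))/2 = 3.29 × 10^-2 M
pH = −log(3.29 × 10^-2) = 1.48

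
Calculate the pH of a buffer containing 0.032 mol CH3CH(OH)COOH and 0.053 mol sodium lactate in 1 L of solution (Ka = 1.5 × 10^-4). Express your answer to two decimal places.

pKa = −log(1.5 × 10^-4) = 3.824
Using pH = pKa + log([base]/[acid]) with [base]/[acid] = 0.053/0.032:
pH = 3.824 + (+0.219) = 4.04

pH = 4.04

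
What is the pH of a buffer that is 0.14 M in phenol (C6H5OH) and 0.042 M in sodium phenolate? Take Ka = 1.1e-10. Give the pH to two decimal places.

pH = 9.44

pKa = −log(1.1 × 10^-10) = 9.959
Henderson–Hasselbalch: pH = pKa + log([C6H5O-]/[C6H5OH]) = 9.959 + log(0.042/0.14)
pH = 9.959 + (-0.523) = 9.44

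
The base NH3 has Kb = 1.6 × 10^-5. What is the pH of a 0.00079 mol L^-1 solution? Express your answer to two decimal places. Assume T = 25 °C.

pH = 10.02

NH3 + H2O ⇌ NH4+ + OH-
Kb = x²/(0.00079 − x) = 1.6 × 10^-5
x is not negligible relative to C₀; solve x² + 1.6e-05·x − 1.26e-08 = 0.
x = (−Kb + √(Kb² + 4·Kb·C₀))/2 = 1.05 × 10^-4 M
pOH = −log(1.05 × 10^-4) = 3.98; pH = 14.00 − 3.98 = 10.02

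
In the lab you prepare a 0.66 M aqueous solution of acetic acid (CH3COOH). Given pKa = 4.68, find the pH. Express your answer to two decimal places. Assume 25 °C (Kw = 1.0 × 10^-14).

pH = 2.43

CH3COOH ⇌ CH3COO- + H+
Ka = 10^(−4.68) = 2.09 × 10^-5
From the ICE table, Ka = x²/(0.66 − x) = 2.09 × 10^-5.
Neglecting x in the denominator: x = √(2.09 × 10^-5 × 0.66) = 3.71 × 10^-3 M
pH = −log[H+] = −log(3.71 × 10^-3) = 2.43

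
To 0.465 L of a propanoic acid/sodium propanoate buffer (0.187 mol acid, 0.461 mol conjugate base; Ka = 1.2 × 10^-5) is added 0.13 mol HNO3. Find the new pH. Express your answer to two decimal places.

After neutralization: n(CH3CH2COOH) = 0.317 mol, n(CH3CH2COO-) = 0.331 mol.
pKa = −log(1.2 × 10^-5) = 4.921
pH = pKa + log(n_CH3CH2COO-/n_CH3CH2COOH) = 4.921 + log(0.331/0.317) = 4.921 + (+0.019)

pH = 4.94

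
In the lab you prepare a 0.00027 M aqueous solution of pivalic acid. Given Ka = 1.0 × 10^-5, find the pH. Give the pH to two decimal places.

pH = 4.33

(CH3)3CCOOH ⇌ (CH3)3CCOO- + H+
From the ICE table, Ka = x²/(0.00027 − x) = 1.0 × 10^-5.
Here C₀/Ka ≈ 27, so the small-x approximation fails. Use the quadratic:
x = [−1e-05 + √(1e-05² + 1.08e-08)]/2 = 4.72 × 10^-5 M
pH = −log[H+] = −log(4.72 × 10^-5) = 4.33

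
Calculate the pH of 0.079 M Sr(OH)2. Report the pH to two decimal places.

pH = 13.20

Sr(OH)2 is a strong base (each formula unit releases 2 OH-); [OH-] = 0.158 M.
pOH = -log(0.158) = 0.80
pH = 14.00 - 0.80 = 13.20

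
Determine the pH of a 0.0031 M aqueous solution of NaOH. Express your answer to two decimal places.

NaOH is a strong base; [OH-] = 0.0031 M.
pOH = -log(0.0031) = 2.51
pH = 14.00 - 2.51 = 11.49

pH = 11.49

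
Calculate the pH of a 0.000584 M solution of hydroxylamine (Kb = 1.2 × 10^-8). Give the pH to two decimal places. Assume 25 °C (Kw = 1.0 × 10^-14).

NH2OH + H2O ⇌ NH3OH+ + OH-
From the ICE table, Kb = [OH-]²/(0.000584 − [OH-]) = 1.2 × 10^-8.
Assume [OH-] ≪ 0.000584: [OH-] ≈ √(1.2 × 10^-8 × 0.000584) = 2.65 × 10^-6 M
([OH-]/C₀ = 0.45% < 5%, so the approximation holds.)
pOH = 5.58, so pH = 14.00 − pOH = 8.42

pH = 8.42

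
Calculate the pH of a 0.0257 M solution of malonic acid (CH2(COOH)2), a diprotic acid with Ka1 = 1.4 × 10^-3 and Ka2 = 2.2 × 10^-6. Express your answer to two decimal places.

pH = 2.27

Since Ka1 ≫ Ka2, the first ionization dominates [H+].
Ka1 = x²/(0.0257 − x) = 1.4 × 10^-3
Solving the quadratic: x = (−Ka1 + √(Ka1² + 4·Ka1·C₀))/2 = 5.34 × 10^-3 M
pH = −log(5.34 × 10^-3) = 2.27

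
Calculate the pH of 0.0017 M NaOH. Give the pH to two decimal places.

pH = 11.23

NaOH is a strong base; [OH-] = 0.0017 M.
pOH = -log(0.0017) = 2.77
pH = 14.00 - 2.77 = 11.23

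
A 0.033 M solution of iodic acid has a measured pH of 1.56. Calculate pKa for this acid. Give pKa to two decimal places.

pKa = 0.86

[H+] = 10^(-1.56) = 2.75 × 10^-2 M
At equilibrium [HA] = 0.033 − 2.75 × 10^-2 = 5.50 × 10^-3 M
Ka = [H+][A-]/[HA] = (2.75 × 10^-2)² / 5.50 × 10^-3 = 1.38 × 10^-1
pKa = -log(1.38 × 10^-1) = 0.86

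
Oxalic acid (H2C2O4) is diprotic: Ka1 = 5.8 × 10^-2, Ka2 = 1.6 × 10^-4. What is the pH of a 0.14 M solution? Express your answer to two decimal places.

pH = 1.18

Since Ka1 ≫ Ka2, the first ionization dominates [H+].
Ka1 = x²/(0.14 − x) = 5.8 × 10^-2
Solving the quadratic: x = (−Ka1 + √(Ka1² + 4·Ka1·C₀))/2 = 6.57 × 10^-2 M
pH = −log(6.57 × 10^-2) = 1.18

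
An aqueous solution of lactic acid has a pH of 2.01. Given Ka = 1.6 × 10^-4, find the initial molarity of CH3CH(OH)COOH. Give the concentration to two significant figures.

[H+] = 10^(-2.01) = 9.77 × 10^-3 M = x
Ka = x²/(C₀ − x) ⇒ C₀ = x + x²/Ka
C₀ = 9.77 × 10^-3 + (9.77 × 10^-3)²/(1.6 × 10^-4) = 6.06 × 10^-1 M

C₀ = 6.1 × 10^-1 M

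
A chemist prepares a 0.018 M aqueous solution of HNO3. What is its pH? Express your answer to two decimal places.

pH = 1.74

HNO3 is a strong acid and dissociates completely, so [H+] = 0.018 M.
pH = -log(0.018) = 1.74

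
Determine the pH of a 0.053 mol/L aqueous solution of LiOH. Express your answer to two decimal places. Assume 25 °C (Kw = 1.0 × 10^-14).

LiOH is a strong base; [OH-] = 0.053 M.
pOH = -log(0.053) = 1.28
pH = 14.00 - 1.28 = 12.72

pH = 12.72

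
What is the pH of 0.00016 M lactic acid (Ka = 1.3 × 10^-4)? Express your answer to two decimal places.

pH = 4.03

CH3CH(OH)COOH ⇌ CH3CH(OH)COO- + H+
Ka = [H+]²/(0.00016 − [H+]) = 1.3 × 10^-4
[H+] is not negligible relative to C₀; solve [H+]² + 0.00013·[H+] − 2.08e-08 = 0.
[H+] = [−0.00013 + √(0.00013² + 8.32e-08)]/2 = 9.32 × 10^-5 M
pH = −log(9.32 × 10^-5) = 4.03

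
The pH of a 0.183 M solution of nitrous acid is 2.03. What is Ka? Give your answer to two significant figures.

[H+] = 10^(-2.03) = 9.33 × 10^-3 M
At equilibrium [HA] = 0.183 − 9.33 × 10^-3 = 1.74 × 10^-1 M
Ka = [H+][A-]/[HA] = (9.33 × 10^-3)² / 1.74 × 10^-1 = 5.0 × 10^-4

Ka = 5.0 × 10^-4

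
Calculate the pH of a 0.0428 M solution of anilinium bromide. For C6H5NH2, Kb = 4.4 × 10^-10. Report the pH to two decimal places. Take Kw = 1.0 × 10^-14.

pH = 3.01

C6H5NH3+ is the conjugate acid of the weak base C6H5NH2.
Ka = Kw/Kb = 1.0×10^-14 / 4.4 × 10^-10 = 2.27 × 10^-5
Ka = [H+]²/(0.0428 − [H+]) = 2.27 × 10^-5
Neglecting [H+] in the denominator: [H+] = √(2.27 × 10^-5 × 0.0428) = 9.86 × 10^-4 M
pH = −log[H+] = −log(9.86 × 10^-4) = 3.01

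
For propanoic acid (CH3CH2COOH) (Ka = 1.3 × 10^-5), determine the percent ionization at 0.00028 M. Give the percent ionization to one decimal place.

19.4%

CH3CH2COOH ⇌ CH3CH2COO- + H+; let x = [H+] at equilibrium.
Ka = x²/(C₀ − x); solving the quadratic gives x = 5.42 × 10^-5 M.
Fraction ionized = 5.42 × 10^-5 / 0.00028 = 0.1936 → 19.4%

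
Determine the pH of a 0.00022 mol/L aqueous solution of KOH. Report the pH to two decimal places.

pH = 10.34

KOH is a strong base; [OH-] = 0.00022 M.
pOH = -log(0.00022) = 3.66
pH = 14.00 - 3.66 = 10.34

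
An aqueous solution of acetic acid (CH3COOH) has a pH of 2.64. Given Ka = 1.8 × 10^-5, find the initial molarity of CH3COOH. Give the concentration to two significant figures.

C₀ = 2.9 × 10^-1 M

[H+] = 10^(-2.64) = 2.29 × 10^-3 M = x
Ka = x²/(C₀ − x) ⇒ C₀ = x + x²/Ka
C₀ = 2.29 × 10^-3 + (2.29 × 10^-3)²/(1.8 × 10^-5) = 2.94 × 10^-1 M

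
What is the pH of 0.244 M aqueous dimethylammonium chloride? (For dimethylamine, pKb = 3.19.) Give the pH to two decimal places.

pH = 5.71

(CH3)2NH2+ is the conjugate acid of the weak base (CH3)2NH.
Kb = 10^(−3.19) = 6.46 × 10^-4
Ka = Kw/Kb = 1.0×10^-14 / 6.46 × 10^-4 = 1.55 × 10^-11
From the ICE table, Ka = [H+]²/(0.244 − [H+]) = 1.55 × 10^-11.
Neglecting [H+] in the denominator: [H+] = √(1.55 × 10^-11 × 0.244) = 1.94 × 10^-6 M
pH = −log[H+] = −log(1.94 × 10^-6) = 5.71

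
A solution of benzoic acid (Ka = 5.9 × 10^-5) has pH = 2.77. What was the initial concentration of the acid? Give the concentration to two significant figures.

C₀ = 5.1 × 10^-2 M

[H+] = 10^(-2.77) = 1.70 × 10^-3 M = x
Ka = x²/(C₀ − x) ⇒ C₀ = x + x²/Ka
C₀ = 1.70 × 10^-3 + (1.70 × 10^-3)²/(5.9 × 10^-5) = 5.07 × 10^-2 M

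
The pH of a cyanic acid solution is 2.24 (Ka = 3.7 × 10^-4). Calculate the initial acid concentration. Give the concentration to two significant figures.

[H+] = 10^(-2.24) = 5.75 × 10^-3 M = x
Ka = x²/(C₀ − x) ⇒ C₀ = x + x²/Ka
C₀ = 5.75 × 10^-3 + (5.75 × 10^-3)²/(3.7 × 10^-4) = 9.51 × 10^-2 M

C₀ = 9.5 × 10^-2 M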